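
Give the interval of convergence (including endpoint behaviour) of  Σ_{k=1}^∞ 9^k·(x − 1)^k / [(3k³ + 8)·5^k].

The ratio of consecutive coefficients is [(3k³ + 8)/(3(k+1)³ + 8)] · 9/5 → 9/5.
The series converges when 9/5 · |x − 1| < 1, giving R = 5/9.
Check x = 14/9: the series is dominated by a constant times Σ 1/k³, which converges (p = 3 > 1).
At x = 4/9: absolute convergence follows by limit comparison with Σ 1/k³.

[4/9, 14/9]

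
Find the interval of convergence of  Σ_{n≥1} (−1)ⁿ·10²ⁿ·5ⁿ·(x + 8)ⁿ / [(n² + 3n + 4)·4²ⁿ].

[-1004/125, -996/125]

Apply the ratio test: |a_{n+1}| / |a_n| = [(n² + 3n + 4)/((n+1)² + 3(n+1) + 4)] · 100·5/16, which tends to 125/4 as n → ∞.
Convergence for |x + 8| · 125/4 < 1, i.e. |x + 8| < 4/125. So R = 4/125.
Endpoint x = -996/125: the terms are on the order of 1/n², so the series converges absolutely by comparison with the p-series (p = 2 > 1).
Endpoint x = -1004/125: the terms are on the order of 1/n², so the series converges absolutely by comparison with the p-series (p = 2 > 1).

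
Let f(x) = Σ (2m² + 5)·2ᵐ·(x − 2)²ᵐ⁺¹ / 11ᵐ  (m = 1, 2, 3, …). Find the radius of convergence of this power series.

Apply the ratio test: |a_{m+1}| / |a_m| = [(2(m+1)² + 5)/(2m² + 5)] · 2/11, which tends to 2/11 as m → ∞.
Successive powers of (x − 2) differ by 2, so the series converges when |x − 2|² · 2/11 < 1, i.e. |x − 2| < √(11/2). So R = √22/2.

R = √22/2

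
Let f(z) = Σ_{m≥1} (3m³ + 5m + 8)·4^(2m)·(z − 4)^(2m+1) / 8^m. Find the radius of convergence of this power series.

The ratio of consecutive coefficients is [(3(m+1)³ + 5(m+1) + 8)/(3m³ + 5m + 8)] · 16/8 → 2.
Successive powers of (z − 4) differ by 2, so the series converges when |z − 4|² · 2 < 1, i.e. |z − 4| < √(1/2). So R = √2/2.

R = √2/2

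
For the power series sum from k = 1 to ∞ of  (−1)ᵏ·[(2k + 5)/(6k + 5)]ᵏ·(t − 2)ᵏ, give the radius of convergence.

R = 3

By the Cauchy root test, |a_k|^(1/k) = (2k + 5)/(6k + 5) → 1/3.
Hence the series converges for |t − 2| < 1/(1/3) = 3, so the radius of convergence is 3.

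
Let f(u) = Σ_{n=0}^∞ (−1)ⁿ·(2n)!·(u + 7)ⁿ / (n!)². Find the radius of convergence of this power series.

R = 1/4

Ratio test: |a_{n+1}/a_n| = (2n+1)·(2n+2)/(n+1)² → 4 as n → ∞.
Hence the series converges for |u + 7| < 1/(4) = 1/4, so the radius of convergence is 1/4.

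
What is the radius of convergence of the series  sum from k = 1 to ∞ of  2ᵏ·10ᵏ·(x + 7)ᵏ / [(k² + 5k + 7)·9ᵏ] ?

R = 9/20

Apply the ratio test: |a_{k+1}| / |a_k| = [(k² + 5k + 7)/((k+1)² + 5(k+1) + 7)] · 2·10/9, which tends to 20/9 as k → ∞.
Hence the series converges for |x + 7| < 1/(20/9) = 9/20, so the radius of convergence is 9/20.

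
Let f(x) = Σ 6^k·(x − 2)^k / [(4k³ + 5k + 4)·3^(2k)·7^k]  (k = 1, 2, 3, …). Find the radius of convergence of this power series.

By the ratio test, |a_{k+1}/a_k| = [(4k³ + 5k + 4)/(4(k+1)³ + 5(k+1) + 4)] · 6/(9·7) → 2/21.
The series converges when 2/21 · |x − 2| < 1, giving R = 21/2.

R = 21/2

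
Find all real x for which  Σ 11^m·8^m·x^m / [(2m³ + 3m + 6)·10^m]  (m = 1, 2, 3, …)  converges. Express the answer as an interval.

[-5/44, 5/44]

Ratio test: |a_{m+1}/a_m| = [(2m³ + 3m + 6)/(2(m+1)³ + 3(m+1) + 6)] · 11·8/10 → 44/5 as m → ∞.
Convergence for |x| · 44/5 < 1, i.e. |x| < 5/44. So R = 5/44.
When x = 5/44, absolute convergence follows by limit comparison with Σ 1/m³.
Check x = -5/44: the series is dominated by a constant times Σ 1/m³, which converges (p = 3 > 1).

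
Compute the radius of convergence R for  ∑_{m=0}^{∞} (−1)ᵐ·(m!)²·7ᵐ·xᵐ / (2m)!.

By the ratio test, |a_{m+1}/a_m| = (m+1)²/[(2m+1)·(2m+2)] · 7 → 7/4.
Convergence for |x| · 7/4 < 1, i.e. |x| < 4/7. So R = 4/7.

R = 4/7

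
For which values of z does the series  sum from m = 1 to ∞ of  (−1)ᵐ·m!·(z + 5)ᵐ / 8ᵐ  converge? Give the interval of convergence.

{-5}

Ratio test: |a_{m+1}/a_m| = (m+1) · 1/8 → ∞ as m → ∞.
The ratio grows without bound, so the series diverges whenever (z + 5) ≠ 0; it converges only at z = -5. R = 0.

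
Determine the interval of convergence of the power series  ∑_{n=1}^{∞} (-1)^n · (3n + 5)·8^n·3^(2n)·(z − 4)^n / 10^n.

Ratio test: |a_{n+1}/a_n| = [(3(n+1) + 5)/(3n + 5)] · 8·9/10 → 36/5 as n → ∞.
The series converges when 36/5 · |z − 4| < 1, giving R = 5/36.
Check z = 149/36: the terms have absolute value of order n, which does not tend to 0, so the series diverges by the divergence test.
Check z = 139/36: the terms do not tend to 0, so the series diverges.

(139/36, 149/36)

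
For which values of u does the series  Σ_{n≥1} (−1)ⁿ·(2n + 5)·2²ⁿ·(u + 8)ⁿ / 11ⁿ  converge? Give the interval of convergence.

(-43/4, -21/4)

Apply the ratio test: |a_{n+1}| / |a_n| = [(2(n+1) + 5)/(2n + 5)] · 4/11, which tends to 4/11 as n → ∞.
Convergence for |u + 8| · 4/11 < 1, i.e. |u + 8| < 11/4. So R = 11/4.
Endpoint u = -21/4: the n-th term does not approach 0; divergence by the term test.
Check u = -43/4: the n-th term does not approach 0; divergence by the term test.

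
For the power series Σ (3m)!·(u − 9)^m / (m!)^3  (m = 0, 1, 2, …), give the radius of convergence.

R = 1/27

The ratio of consecutive coefficients is (3m+1)·(3m+2)·(3m+3)/(m+1)³ → 27.
The series converges when 27 · |u − 9| < 1, giving R = 1/27.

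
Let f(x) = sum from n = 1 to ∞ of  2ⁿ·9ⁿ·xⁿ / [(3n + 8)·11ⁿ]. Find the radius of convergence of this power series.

Apply the ratio test: |a_{n+1}| / |a_n| = [(3n + 8)/(3(n+1) + 8)] · 2·9/11, which tends to 18/11 as n → ∞.
Thus R = 1/(18/11) = 11/18.

R = 11/18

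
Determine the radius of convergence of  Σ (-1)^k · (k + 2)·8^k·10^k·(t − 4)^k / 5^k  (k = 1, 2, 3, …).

By the ratio test, |a_{k+1}/a_k| = [((k+1) + 2)/(k + 2)] · 8·10/5 → 16.
Hence the series converges for |t − 4| < 1/(16) = 1/16, so the radius of convergence is 1/16.

R = 1/16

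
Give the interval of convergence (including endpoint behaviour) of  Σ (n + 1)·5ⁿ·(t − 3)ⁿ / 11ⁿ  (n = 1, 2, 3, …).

The ratio of consecutive coefficients is [((n+1) + 1)/(n + 1)] · 5/11 → 5/11.
Convergence for |t − 3| · 5/11 < 1, i.e. |t − 3| < 11/5. So R = 11/5.
Check t = 26/5: the terms do not tend to 0, so the series diverges.
Check t = 4/5: the terms have absolute value of order n, which does not tend to 0, so the series diverges by the divergence test.

(4/5, 26/5)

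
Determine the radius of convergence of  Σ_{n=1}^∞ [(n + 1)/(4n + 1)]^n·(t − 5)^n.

Root test: |a_n|^(1/n) = (n + 1)/(4n + 1) → 1/4.
The series converges when 1/4 · |t − 5| < 1, giving R = 4.

R = 4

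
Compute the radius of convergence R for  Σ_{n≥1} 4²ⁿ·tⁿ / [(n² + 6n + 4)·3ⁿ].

Apply the ratio test: |a_{n+1}| / |a_n| = [(n² + 6n + 4)/((n+1)² + 6(n+1) + 4)] · 16/3, which tends to 16/3 as n → ∞.
Thus R = 1/(16/3) = 3/16.

R = 3/16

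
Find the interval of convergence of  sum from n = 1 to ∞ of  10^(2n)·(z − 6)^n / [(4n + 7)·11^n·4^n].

[139/25, 161/25)

The ratio of consecutive coefficients is [(4n + 7)/(4(n+1) + 7)] · 100/(11·4) → 25/11.
Thus R = 1/(25/11) = 11/25.
Check z = 161/25: the terms behave like c/n; limit comparison with the harmonic series gives divergence.
When z = 139/25, the terms alternate in sign and decrease monotonically to 0 in absolute value (size ~ c/n), so the alternating series test gives convergence.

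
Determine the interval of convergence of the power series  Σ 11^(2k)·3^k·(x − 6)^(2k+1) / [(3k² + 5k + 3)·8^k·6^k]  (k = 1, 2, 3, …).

The ratio of consecutive coefficients is [(3k² + 5k + 3)/(3(k+1)² + 5(k+1) + 3)] · 121·3/(8·6) → 121/16.
Since the exponent of (x − 6) increases by 2 each term, convergence requires |x − 6|² < 16/121, hence R = 4/11.
At x = 70/11: absolute convergence follows by limit comparison with Σ 1/k².
Check x = 62/11: the terms are on the order of 1/k², so the series converges absolutely by comparison with the p-series (p = 2 > 1).

[62/11, 70/11]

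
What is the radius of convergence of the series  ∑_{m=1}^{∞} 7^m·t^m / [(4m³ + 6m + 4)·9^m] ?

Apply the ratio test: |a_{m+1}| / |a_m| = [(4m³ + 6m + 4)/(4(m+1)³ + 6(m+1) + 4)] · 7/9, which tends to 7/9 as m → ∞.
Thus R = 1/(7/9) = 9/7.

R = 9/7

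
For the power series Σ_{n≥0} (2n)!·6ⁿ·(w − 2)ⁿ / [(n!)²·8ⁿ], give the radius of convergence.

Apply the ratio test: |a_{n+1}| / |a_n| = (2n+1)·(2n+2)/(n+1)² · 6/8, which tends to 3 as n → ∞.
Convergence for |w − 2| · 3 < 1, i.e. |w − 2| < 1/3. So R = 1/3.

R = 1/3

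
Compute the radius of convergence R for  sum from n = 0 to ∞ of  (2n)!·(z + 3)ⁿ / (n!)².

Apply the ratio test: |a_{n+1}| / |a_n| = (2n+1)·(2n+2)/(n+1)², which tends to 4 as n → ∞.
The series converges when 4 · |z + 3| < 1, giving R = 1/4.

R = 1/4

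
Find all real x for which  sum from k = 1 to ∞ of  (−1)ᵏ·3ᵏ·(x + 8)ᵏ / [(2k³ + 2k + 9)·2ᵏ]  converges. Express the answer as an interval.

By the ratio test, |a_{k+1}/a_k| = [(2k³ + 2k + 9)/(2(k+1)³ + 2(k+1) + 9)] · 3/2 → 3/2.
Hence the series converges for |x + 8| < 1/(3/2) = 2/3, so the radius of convergence is 2/3.
When x = -22/3, absolute convergence follows by limit comparison with Σ 1/k³.
Check x = -26/3: absolute convergence follows by limit comparison with Σ 1/k³.

[-26/3, -22/3]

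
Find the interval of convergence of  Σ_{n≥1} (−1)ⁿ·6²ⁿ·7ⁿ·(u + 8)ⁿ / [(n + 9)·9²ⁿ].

Ratio test: |a_{n+1}/a_n| = [(n + 9)/((n+1) + 9)] · 36·7/81 → 28/9 as n → ∞.
Thus R = 1/(28/9) = 9/28.
When u = -215/28, the terms alternate in sign and decrease monotonically to 0 in absolute value (size ~ c/n), so the alternating series test gives convergence.
Endpoint u = -233/28: the terms are asymptotic to a nonzero constant times 1/n, so the series diverges by limit comparison with Σ 1/n.

(-233/28, -215/28]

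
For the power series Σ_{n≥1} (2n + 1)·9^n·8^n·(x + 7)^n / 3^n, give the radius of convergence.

R = 1/24

By the ratio test, |a_{n+1}/a_n| = [(2(n+1) + 1)/(2n + 1)] · 9·8/3 → 24.
Hence the series converges for |x + 7| < 1/(24) = 1/24, so the radius of convergence is 1/24.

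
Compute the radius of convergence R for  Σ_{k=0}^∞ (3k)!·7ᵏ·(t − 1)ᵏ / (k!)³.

The ratio of consecutive coefficients is (3k+1)·(3k+2)·(3k+3)/(k+1)³ · 7 → 189.
Hence the series converges for |t − 1| < 1/(189) = 1/189, so the radius of convergence is 1/189.

R = 1/189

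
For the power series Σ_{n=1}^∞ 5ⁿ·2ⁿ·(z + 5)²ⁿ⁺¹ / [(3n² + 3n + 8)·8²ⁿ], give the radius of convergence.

R = 4√10/5

Apply the ratio test: |a_{n+1}| / |a_n| = [(3n² + 3n + 8)/(3(n+1)² + 3(n+1) + 8)] · 5·2/64, which tends to 5/32 as n → ∞.
Successive powers of (z + 5) differ by 2, so the series converges when |z + 5|² · 5/32 < 1, i.e. |z + 5| < √(32/5). So R = 4√10/5.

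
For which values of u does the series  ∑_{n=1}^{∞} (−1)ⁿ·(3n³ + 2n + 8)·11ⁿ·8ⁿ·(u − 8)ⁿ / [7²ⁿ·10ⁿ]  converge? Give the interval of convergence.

Apply the ratio test: |a_{n+1}| / |a_n| = [(3(n+1)³ + 2(n+1) + 8)/(3n³ + 2n + 8)] · 11·8/(49·10), which tends to 44/245 as n → ∞.
Thus R = 1/(44/245) = 245/44.
When u = 597/44, the n-th term does not approach 0; divergence by the term test.
Endpoint u = 107/44: the terms have absolute value of order n³, which does not tend to 0, so the series diverges by the divergence test.

(107/44, 597/44)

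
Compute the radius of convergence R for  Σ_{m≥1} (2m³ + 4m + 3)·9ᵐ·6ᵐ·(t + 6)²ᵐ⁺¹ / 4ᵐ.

R = √6/9

The ratio of consecutive coefficients is [(2(m+1)³ + 4(m+1) + 3)/(2m³ + 4m + 3)] · 9·6/4 → 27/2.
Since the exponent of (t + 6) increases by 2 each term, convergence requires |t + 6|² < 2/27, hence R = √6/9.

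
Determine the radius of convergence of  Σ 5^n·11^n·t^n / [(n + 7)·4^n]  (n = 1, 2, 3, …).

R = 4/55

By the ratio test, |a_{n+1}/a_n| = [(n + 7)/((n+1) + 7)] · 5·11/4 → 55/4.
Hence the series converges for |t| < 1/(55/4) = 4/55, so the radius of convergence is 4/55.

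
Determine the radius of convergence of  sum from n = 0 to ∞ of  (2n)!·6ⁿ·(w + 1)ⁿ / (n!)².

R = 1/24

Apply the ratio test: |a_{n+1}| / |a_n| = (2n+1)·(2n+2)/(n+1)² · 6, which tends to 24 as n → ∞.
Thus R = 1/(24) = 1/24.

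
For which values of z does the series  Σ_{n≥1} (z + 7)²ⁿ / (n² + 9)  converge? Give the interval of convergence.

[-8, -6]

Apply the ratio test: |a_{n+1}| / |a_n| = (n² + 9)/((n+1)² + 9), which tends to 1 as n → ∞.
Successive powers of (z + 7) differ by 2, so the series converges when |z + 7|² · 1 < 1, i.e. |z + 7| < √(1) = 1. So R = 1.
Check z = -6: the series is dominated by a constant times Σ 1/n², which converges (p = 2 > 1).
At z = -8: the terms are on the order of 1/n², so the series converges absolutely by comparison with the p-series (p = 2 > 1).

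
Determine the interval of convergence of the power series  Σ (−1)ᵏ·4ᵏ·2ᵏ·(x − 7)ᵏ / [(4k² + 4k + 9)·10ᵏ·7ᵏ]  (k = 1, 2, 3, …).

[-7/4, 63/4]

Ratio test: |a_{k+1}/a_k| = [(4k² + 4k + 9)/(4(k+1)² + 4(k+1) + 9)] · 4·2/(10·7) → 4/35 as k → ∞.
Thus R = 1/(4/35) = 35/4.
Check x = 63/4: the terms are on the order of 1/k², so the series converges absolutely by comparison with the p-series (p = 2 > 1).
At x = -7/4: absolute convergence follows by limit comparison with Σ 1/k².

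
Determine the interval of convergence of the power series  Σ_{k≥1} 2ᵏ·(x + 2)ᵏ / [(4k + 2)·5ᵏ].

[-9/2, 1/2)

Apply the ratio test: |a_{k+1}| / |a_k| = [(4k + 2)/(4(k+1) + 2)] · 2/5, which tends to 2/5 as k → ∞.
The series converges when 2/5 · |x + 2| < 1, giving R = 5/2.
Endpoint x = 1/2: the terms behave like c/k; limit comparison with the harmonic series gives divergence.
At x = -9/2: the terms alternate in sign and decrease monotonically to 0 in absolute value (size ~ c/k), so the alternating series test gives convergence.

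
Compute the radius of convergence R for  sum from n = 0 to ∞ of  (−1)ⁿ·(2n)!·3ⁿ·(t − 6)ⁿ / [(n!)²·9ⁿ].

R = 3/4

Ratio test: |a_{n+1}/a_n| = (2n+1)·(2n+2)/(n+1)² · 3/9 → 4/3 as n → ∞.
Hence the series converges for |t − 6| < 1/(4/3) = 3/4, so the radius of convergence is 3/4.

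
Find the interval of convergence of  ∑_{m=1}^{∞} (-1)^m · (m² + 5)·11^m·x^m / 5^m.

(-5/11, 5/11)

Ratio test: |a_{m+1}/a_m| = [((m+1)² + 5)/(m² + 5)] · 11/5 → 11/5 as m → ∞.
Convergence for |x| · 11/5 < 1, i.e. |x| < 5/11. So R = 5/11.
When x = 5/11, the terms have absolute value of order m², which does not tend to 0, so the series diverges by the divergence test.
When x = -5/11, the m-th term does not approach 0; divergence by the term test.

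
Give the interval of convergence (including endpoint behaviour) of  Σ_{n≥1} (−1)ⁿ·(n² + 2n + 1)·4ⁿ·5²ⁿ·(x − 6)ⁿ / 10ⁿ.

(59/10, 61/10)

The ratio of consecutive coefficients is [((n+1)² + 2(n+1) + 1)/(n² + 2n + 1)] · 4·25/10 → 10.
Thus R = 1/(10) = 1/10.
At x = 61/10: the terms have absolute value of order n², which does not tend to 0, so the series diverges by the divergence test.
Check x = 59/10: the n-th term does not approach 0; divergence by the term test.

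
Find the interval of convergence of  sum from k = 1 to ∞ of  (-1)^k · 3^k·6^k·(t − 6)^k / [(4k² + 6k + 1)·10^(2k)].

[4/9, 104/9]

Apply the ratio test: |a_{k+1}| / |a_k| = [(4k² + 6k + 1)/(4(k+1)² + 6(k+1) + 1)] · 3·6/100, which tends to 9/50 as k → ∞.
Convergence for |t − 6| · 9/50 < 1, i.e. |t − 6| < 50/9. So R = 50/9.
When t = 104/9, absolute convergence follows by limit comparison with Σ 1/k².
Check t = 4/9: absolute convergence follows by limit comparison with Σ 1/k².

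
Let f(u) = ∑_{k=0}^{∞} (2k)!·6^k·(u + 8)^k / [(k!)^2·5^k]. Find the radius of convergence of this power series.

Ratio test: |a_{k+1}/a_k| = (2k+1)·(2k+2)/(k+1)² · 6/5 → 24/5 as k → ∞.
Convergence for |u + 8| · 24/5 < 1, i.e. |u + 8| < 5/24. So R = 5/24.

R = 5/24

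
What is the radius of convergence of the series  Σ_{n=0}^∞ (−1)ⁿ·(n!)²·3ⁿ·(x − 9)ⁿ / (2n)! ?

R = 4/3

By the ratio test, |a_{n+1}/a_n| = (n+1)²/[(2n+1)·(2n+2)] · 3 → 3/4.
The series converges when 3/4 · |x − 9| < 1, giving R = 4/3.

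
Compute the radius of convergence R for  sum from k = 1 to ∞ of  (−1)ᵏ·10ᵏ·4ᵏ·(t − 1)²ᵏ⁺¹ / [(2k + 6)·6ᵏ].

By the ratio test, |a_{k+1}/a_k| = [(2k + 6)/(2(k+1) + 6)] · 10·4/6 → 20/3.
Successive powers of (t − 1) differ by 2, so the series converges when |t − 1|² · 20/3 < 1, i.e. |t − 1| < √(3/20). So R = √15/10.

R = √15/10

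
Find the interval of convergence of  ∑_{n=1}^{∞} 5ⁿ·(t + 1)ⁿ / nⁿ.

By the Cauchy root test, |a_n|^(1/n) = 5/n → 0.
The limit is 0 for every t, so R = ∞.

(−∞, ∞)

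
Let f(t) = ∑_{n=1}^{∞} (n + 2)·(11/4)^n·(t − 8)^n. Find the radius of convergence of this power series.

R = 4/11

The ratio of consecutive coefficients is [((n+1) + 2)/(n + 2)] · 11/4 → 11/4.
Convergence for |t − 8| · 11/4 < 1, i.e. |t − 8| < 4/11. So R = 4/11.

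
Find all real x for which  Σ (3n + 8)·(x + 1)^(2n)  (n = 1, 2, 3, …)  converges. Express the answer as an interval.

By the ratio test, |a_{n+1}/a_n| = (3(n+1) + 8)/(3n + 8) → 1.
Writing y = (x + 1)², the series in y has radius 1, so |x + 1| < √(1) = 1 and R = 1.
When x = 0, the terms do not tend to 0, so the series diverges.
At x = -2: the terms do not tend to 0, so the series diverges.

(-2, 0)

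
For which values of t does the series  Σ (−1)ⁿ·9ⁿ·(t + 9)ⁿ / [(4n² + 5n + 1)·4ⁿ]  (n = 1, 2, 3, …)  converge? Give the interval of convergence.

By the ratio test, |a_{n+1}/a_n| = [(4n² + 5n + 1)/(4(n+1)² + 5(n+1) + 1)] · 9/4 → 9/4.
Convergence for |t + 9| · 9/4 < 1, i.e. |t + 9| < 4/9. So R = 4/9.
Check t = -77/9: the series is dominated by a constant times Σ 1/n², which converges (p = 2 > 1).
Endpoint t = -85/9: the terms are on the order of 1/n², so the series converges absolutely by comparison with the p-series (p = 2 > 1).

[-85/9, -77/9]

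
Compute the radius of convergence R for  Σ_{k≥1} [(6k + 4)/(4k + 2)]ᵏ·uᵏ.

R = 2/3

By the Cauchy root test, |a_k|^(1/k) = (6k + 4)/(4k + 2) → 3/2.
Hence the series converges for |u| < 1/(3/2) = 2/3, so the radius of convergence is 2/3.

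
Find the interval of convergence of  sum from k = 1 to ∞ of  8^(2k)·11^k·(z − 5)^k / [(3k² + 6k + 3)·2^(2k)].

[879/176, 881/176]

Ratio test: |a_{k+1}/a_k| = [(3k² + 6k + 3)/(3(k+1)² + 6(k+1) + 3)] · 64·11/4 → 176 as k → ∞.
Hence the series converges for |z − 5| < 1/(176) = 1/176, so the radius of convergence is 1/176.
When z = 881/176, the terms are on the order of 1/k², so the series converges absolutely by comparison with the p-series (p = 2 > 1).
Check z = 879/176: the terms are on the order of 1/k², so the series converges absolutely by comparison with the p-series (p = 2 > 1).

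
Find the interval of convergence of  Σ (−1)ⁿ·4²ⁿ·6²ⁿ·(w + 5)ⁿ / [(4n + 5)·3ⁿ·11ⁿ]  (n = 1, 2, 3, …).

The ratio of consecutive coefficients is [(4n + 5)/(4(n+1) + 5)] · 16·36/(3·11) → 192/11.
Convergence for |w + 5| · 192/11 < 1, i.e. |w + 5| < 11/192. So R = 11/192.
At w = -949/192: an alternating series whose terms decrease to 0 in absolute value, so it converges by the Leibniz criterion.
When w = -971/192, comparison with the harmonic series Σ 1/n shows the series diverges.

(-971/192, -949/192]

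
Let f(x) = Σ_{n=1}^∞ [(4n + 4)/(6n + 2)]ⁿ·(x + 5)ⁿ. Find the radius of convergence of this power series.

Applying the root test, |a_n|^(1/n) = (4n + 4)/(6n + 2) → 2/3.
The series converges when 2/3 · |x + 5| < 1, giving R = 3/2.

R = 3/2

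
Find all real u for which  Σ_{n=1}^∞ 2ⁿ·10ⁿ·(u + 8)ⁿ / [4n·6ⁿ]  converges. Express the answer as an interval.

The ratio of consecutive coefficients is [4n/4(n+1)] · 2·10/6 → 10/3.
Thus R = 1/(10/3) = 3/10.
Endpoint u = -77/10: comparison with the harmonic series Σ 1/n shows the series diverges.
At u = -83/10: the terms alternate in sign and decrease monotonically to 0 in absolute value (size ~ c/n), so the alternating series test gives convergence.

[-83/10, -77/10)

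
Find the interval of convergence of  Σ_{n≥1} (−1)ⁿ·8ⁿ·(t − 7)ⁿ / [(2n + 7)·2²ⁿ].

By the ratio test, |a_{n+1}/a_n| = [(2n + 7)/(2(n+1) + 7)] · 8/4 → 2.
Thus R = 1/(2) = 1/2.
When t = 15/2, the terms alternate in sign and decrease monotonically to 0 in absolute value (size ~ c/n), so the alternating series test gives convergence.
Endpoint t = 13/2: the terms are asymptotic to a nonzero constant times 1/n, so the series diverges by limit comparison with Σ 1/n.

(13/2, 15/2]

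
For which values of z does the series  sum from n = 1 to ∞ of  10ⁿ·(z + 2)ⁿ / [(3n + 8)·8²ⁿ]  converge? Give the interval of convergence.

[-42/5, 22/5)

Apply the ratio test: |a_{n+1}| / |a_n| = [(3n + 8)/(3(n+1) + 8)] · 10/64, which tends to 5/32 as n → ∞.
Convergence for |z + 2| · 5/32 < 1, i.e. |z + 2| < 32/5. So R = 32/5.
When z = 22/5, the terms behave like c/n; limit comparison with the harmonic series gives divergence.
At z = -42/5: convergence follows from the alternating series test (terms decrease monotonically to 0).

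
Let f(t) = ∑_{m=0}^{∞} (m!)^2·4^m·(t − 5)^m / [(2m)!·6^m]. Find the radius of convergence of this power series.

R = 6

Apply the ratio test: |a_{m+1}| / |a_m| = (m+1)²/[(2m+1)·(2m+2)] · 4/6, which tends to 1/6 as m → ∞.
Hence the series converges for |t − 5| < 1/(1/6) = 6, so the radius of convergence is 6.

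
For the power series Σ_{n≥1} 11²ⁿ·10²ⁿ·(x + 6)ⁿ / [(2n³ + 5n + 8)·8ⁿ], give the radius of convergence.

R = 2/3025

Ratio test: |a_{n+1}/a_n| = [(2n³ + 5n + 8)/(2(n+1)³ + 5(n+1) + 8)] · 121·100/8 → 3025/2 as n → ∞.
Hence the series converges for |x + 6| < 1/(3025/2) = 2/3025, so the radius of convergence is 2/3025.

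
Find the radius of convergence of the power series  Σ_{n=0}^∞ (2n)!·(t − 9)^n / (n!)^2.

Apply the ratio test: |a_{n+1}| / |a_n| = (2n+1)·(2n+2)/(n+1)², which tends to 4 as n → ∞.
Hence the series converges for |t − 9| < 1/(4) = 1/4, so the radius of convergence is 1/4.

R = 1/4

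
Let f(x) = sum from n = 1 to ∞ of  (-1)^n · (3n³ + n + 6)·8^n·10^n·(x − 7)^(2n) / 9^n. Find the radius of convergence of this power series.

Apply the ratio test: |a_{n+1}| / |a_n| = [(3(n+1)³ + (n+1) + 6)/(3n³ + n + 6)] · 8·10/9, which tends to 80/9 as n → ∞.
Since the exponent of (x − 7) increases by 2 each term, convergence requires |x − 7|² < 9/80, hence R = 3√5/20.

R = 3√5/20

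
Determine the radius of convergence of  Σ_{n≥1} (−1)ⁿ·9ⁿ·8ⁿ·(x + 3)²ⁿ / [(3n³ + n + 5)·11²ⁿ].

R = 11√2/12

Ratio test: |a_{n+1}/a_n| = [(3n³ + n + 5)/(3(n+1)³ + (n+1) + 5)] · 9·8/121 → 72/121 as n → ∞.
Successive powers of (x + 3) differ by 2, so the series converges when |x + 3|² · 72/121 < 1, i.e. |x + 3| < √(121/72). So R = 11√2/12.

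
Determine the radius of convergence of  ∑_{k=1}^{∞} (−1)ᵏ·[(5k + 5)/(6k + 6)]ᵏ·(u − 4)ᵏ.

By the Cauchy root test, |a_k|^(1/k) = (5k + 5)/(6k + 6) → 5/6.
Hence the series converges for |u − 4| < 1/(5/6) = 6/5, so the radius of convergence is 6/5.

R = 6/5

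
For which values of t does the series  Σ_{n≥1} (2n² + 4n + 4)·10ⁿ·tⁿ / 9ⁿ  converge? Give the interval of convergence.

(-9/10, 9/10)

The ratio of consecutive coefficients is [(2(n+1)² + 4(n+1) + 4)/(2n² + 4n + 4)] · 10/9 → 10/9.
Hence the series converges for |t| < 1/(10/9) = 9/10, so the radius of convergence is 9/10.
Check t = 9/10: the terms have absolute value of order n², which does not tend to 0, so the series diverges by the divergence test.
When t = -9/10, the terms do not tend to 0, so the series diverges.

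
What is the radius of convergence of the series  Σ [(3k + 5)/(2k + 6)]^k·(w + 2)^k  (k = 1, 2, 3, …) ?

R = 2/3

By the Cauchy root test, |a_k|^(1/k) = (3k + 5)/(2k + 6) → 3/2.
Hence the series converges for |w + 2| < 1/(3/2) = 2/3, so the radius of convergence is 2/3.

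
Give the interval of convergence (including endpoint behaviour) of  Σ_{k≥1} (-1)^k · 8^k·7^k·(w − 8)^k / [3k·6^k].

By the ratio test, |a_{k+1}/a_k| = [3k/3(k+1)] · 8·7/6 → 28/3.
Hence the series converges for |w − 8| < 1/(28/3) = 3/28, so the radius of convergence is 3/28.
At w = 227/28: an alternating series whose terms decrease to 0 in absolute value, so it converges by the Leibniz criterion.
Check w = 221/28: the terms behave like c/k; limit comparison with the harmonic series gives divergence.

(221/28, 227/28]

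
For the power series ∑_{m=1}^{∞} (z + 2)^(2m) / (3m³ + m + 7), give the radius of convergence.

The ratio of consecutive coefficients is (3m³ + m + 7)/(3(m+1)³ + (m+1) + 7) → 1.
Successive powers of (z + 2) differ by 2, so the series converges when |z + 2|² · 1 < 1, i.e. |z + 2| < √(1) = 1. So R = 1.

R = 1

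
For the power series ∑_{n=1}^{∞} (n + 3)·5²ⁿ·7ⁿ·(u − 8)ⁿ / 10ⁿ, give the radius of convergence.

Apply the ratio test: |a_{n+1}| / |a_n| = [((n+1) + 3)/(n + 3)] · 25·7/10, which tends to 35/2 as n → ∞.
The series converges when 35/2 · |u − 8| < 1, giving R = 2/35.

R = 2/35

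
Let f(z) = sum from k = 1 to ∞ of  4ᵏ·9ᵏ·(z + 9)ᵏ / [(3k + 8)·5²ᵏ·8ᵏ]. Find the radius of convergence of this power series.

The ratio of consecutive coefficients is [(3k + 8)/(3(k+1) + 8)] · 4·9/(25·8) → 9/50.
Thus R = 1/(9/50) = 50/9.

R = 50/9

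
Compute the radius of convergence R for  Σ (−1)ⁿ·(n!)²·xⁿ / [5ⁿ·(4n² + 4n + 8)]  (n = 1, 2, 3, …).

Apply the ratio test: |a_{n+1}| / |a_n| = (n+1)² · 1/5 · (4n² + 4n + 8)/(4(n+1)² + 4(n+1) + 8), which tends to ∞ as n → ∞.
The terms grow without bound for any x ≠ 0, so R = 0 (convergence only at x = 0).

R = 0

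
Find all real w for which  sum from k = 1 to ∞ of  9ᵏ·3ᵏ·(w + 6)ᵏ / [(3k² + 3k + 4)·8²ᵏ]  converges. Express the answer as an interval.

By the ratio test, |a_{k+1}/a_k| = [(3k² + 3k + 4)/(3(k+1)² + 3(k+1) + 4)] · 9·3/64 → 27/64.
Hence the series converges for |w + 6| < 1/(27/64) = 64/27, so the radius of convergence is 64/27.
When w = -98/27, the terms are on the order of 1/k², so the series converges absolutely by comparison with the p-series (p = 2 > 1).
Endpoint w = -226/27: absolute convergence follows by limit comparison with Σ 1/k².

[-226/27, -98/27]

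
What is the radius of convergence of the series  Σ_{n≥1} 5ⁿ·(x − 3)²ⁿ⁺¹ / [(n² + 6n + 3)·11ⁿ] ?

By the ratio test, |a_{n+1}/a_n| = [(n² + 6n + 3)/((n+1)² + 6(n+1) + 3)] · 5/11 → 5/11.
Successive powers of (x − 3) differ by 2, so the series converges when |x − 3|² · 5/11 < 1, i.e. |x − 3| < √(11/5). So R = √55/5.

R = √55/5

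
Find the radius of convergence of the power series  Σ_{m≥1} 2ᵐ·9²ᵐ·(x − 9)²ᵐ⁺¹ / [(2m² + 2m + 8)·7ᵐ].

Ratio test: |a_{m+1}/a_m| = [(2m² + 2m + 8)/(2(m+1)² + 2(m+1) + 8)] · 2·81/7 → 162/7 as m → ∞.
Since the exponent of (x − 9) increases by 2 each term, convergence requires |x − 9|² < 7/162, hence R = √14/18.

R = √14/18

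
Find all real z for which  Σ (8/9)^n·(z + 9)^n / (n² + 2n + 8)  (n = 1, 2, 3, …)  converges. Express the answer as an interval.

Ratio test: |a_{n+1}/a_n| = [(n² + 2n + 8)/((n+1)² + 2(n+1) + 8)] · 8/9 → 8/9 as n → ∞.
The series converges when 8/9 · |z + 9| < 1, giving R = 9/8.
Endpoint z = -63/8: the series is dominated by a constant times Σ 1/n², which converges (p = 2 > 1).
At z = -81/8: absolute convergence follows by limit comparison with Σ 1/n².

[-81/8, -63/8]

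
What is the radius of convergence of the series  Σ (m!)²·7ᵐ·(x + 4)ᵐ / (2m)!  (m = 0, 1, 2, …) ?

R = 4/7

By the ratio test, |a_{m+1}/a_m| = (m+1)²/[(2m+1)·(2m+2)] · 7 → 7/4.
Hence the series converges for |x + 4| < 1/(7/4) = 4/7, so the radius of convergence is 4/7.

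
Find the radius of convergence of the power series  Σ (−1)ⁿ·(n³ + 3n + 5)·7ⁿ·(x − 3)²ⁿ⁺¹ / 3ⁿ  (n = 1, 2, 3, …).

Apply the ratio test: |a_{n+1}| / |a_n| = [((n+1)³ + 3(n+1) + 5)/(n³ + 3n + 5)] · 7/3, which tends to 7/3 as n → ∞.
Successive powers of (x − 3) differ by 2, so the series converges when |x − 3|² · 7/3 < 1, i.e. |x − 3| < √(3/7). So R = √21/7.

R = √21/7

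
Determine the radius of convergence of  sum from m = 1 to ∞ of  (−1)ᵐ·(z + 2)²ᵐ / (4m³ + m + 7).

Ratio test: |a_{m+1}/a_m| = (4m³ + m + 7)/(4(m+1)³ + (m+1) + 7) → 1 as m → ∞.
Since the exponent of (z + 2) increases by 2 each term, convergence requires |z + 2|² < 1, hence R = 1.

R = 1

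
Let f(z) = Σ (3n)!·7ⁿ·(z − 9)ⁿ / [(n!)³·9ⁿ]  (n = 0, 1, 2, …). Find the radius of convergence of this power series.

By the ratio test, |a_{n+1}/a_n| = (3n+1)·(3n+2)·(3n+3)/(n+1)³ · 7/9 → 21.
The series converges when 21 · |z − 9| < 1, giving R = 1/21.

R = 1/21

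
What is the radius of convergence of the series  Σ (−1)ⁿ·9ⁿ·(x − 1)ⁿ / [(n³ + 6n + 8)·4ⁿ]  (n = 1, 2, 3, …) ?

R = 4/9

Apply the ratio test: |a_{n+1}| / |a_n| = [(n³ + 6n + 8)/((n+1)³ + 6(n+1) + 8)] · 9/4, which tends to 9/4 as n → ∞.
Hence the series converges for |x − 1| < 1/(9/4) = 4/9, so the radius of convergence is 4/9.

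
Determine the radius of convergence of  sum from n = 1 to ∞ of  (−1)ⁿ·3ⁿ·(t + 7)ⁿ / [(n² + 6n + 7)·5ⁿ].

The ratio of consecutive coefficients is [(n² + 6n + 7)/((n+1)² + 6(n+1) + 7)] · 3/5 → 3/5.
Convergence for |t + 7| · 3/5 < 1, i.e. |t + 7| < 5/3. So R = 5/3.

R = 5/3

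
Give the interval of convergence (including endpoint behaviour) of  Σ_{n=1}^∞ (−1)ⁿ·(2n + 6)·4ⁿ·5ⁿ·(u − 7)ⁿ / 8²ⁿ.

(19/5, 51/5)

Ratio test: |a_{n+1}/a_n| = [(2(n+1) + 6)/(2n + 6)] · 4·5/64 → 5/16 as n → ∞.
The series converges when 5/16 · |u − 7| < 1, giving R = 16/5.
At u = 51/5: the terms do not tend to 0, so the series diverges.
Endpoint u = 19/5: the n-th term does not approach 0; divergence by the term test.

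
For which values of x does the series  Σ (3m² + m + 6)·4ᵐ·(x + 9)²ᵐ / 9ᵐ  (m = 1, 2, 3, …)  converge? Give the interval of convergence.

By the ratio test, |a_{m+1}/a_m| = [(3(m+1)² + (m+1) + 6)/(3m² + m + 6)] · 4/9 → 4/9.
Successive powers of (x + 9) differ by 2, so the series converges when |x + 9|² · 4/9 < 1, i.e. |x + 9| < √(9/4) = 3/2. So R = 3/2.
At x = -15/2: the terms do not tend to 0, so the series diverges.
Check x = -21/2: the terms have absolute value of order m², which does not tend to 0, so the series diverges by the divergence test.

(-21/2, -15/2)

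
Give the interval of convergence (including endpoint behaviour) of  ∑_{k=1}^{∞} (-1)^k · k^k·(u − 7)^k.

{7}

Applying the root test, |a_k|^(1/k) = k → ∞.
The root grows without bound, so R = 0 (convergence only at u = 7).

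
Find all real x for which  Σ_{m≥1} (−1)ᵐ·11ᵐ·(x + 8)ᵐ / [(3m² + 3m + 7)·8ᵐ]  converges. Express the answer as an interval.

Apply the ratio test: |a_{m+1}| / |a_m| = [(3m² + 3m + 7)/(3(m+1)² + 3(m+1) + 7)] · 11/8, which tends to 11/8 as m → ∞.
Hence the series converges for |x + 8| < 1/(11/8) = 8/11, so the radius of convergence is 8/11.
At x = -80/11: the terms are on the order of 1/m², so the series converges absolutely by comparison with the p-series (p = 2 > 1).
Endpoint x = -96/11: absolute convergence follows by limit comparison with Σ 1/m².

[-96/11, -80/11]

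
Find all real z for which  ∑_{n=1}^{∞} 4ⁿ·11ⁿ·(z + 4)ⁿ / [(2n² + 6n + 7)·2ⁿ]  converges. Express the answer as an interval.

[-89/22, -87/22]

Ratio test: |a_{n+1}/a_n| = [(2n² + 6n + 7)/(2(n+1)² + 6(n+1) + 7)] · 4·11/2 → 22 as n → ∞.
Thus R = 1/(22) = 1/22.
Endpoint z = -87/22: absolute convergence follows by limit comparison with Σ 1/n².
Check z = -89/22: absolute convergence follows by limit comparison with Σ 1/n².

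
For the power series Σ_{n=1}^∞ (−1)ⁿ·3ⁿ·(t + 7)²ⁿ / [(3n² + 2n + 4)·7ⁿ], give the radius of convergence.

Ratio test: |a_{n+1}/a_n| = [(3n² + 2n + 4)/(3(n+1)² + 2(n+1) + 4)] · 3/7 → 3/7 as n → ∞.
Since the exponent of (t + 7) increases by 2 each term, convergence requires |t + 7|² < 7/3, hence R = √21/3.

R = √21/3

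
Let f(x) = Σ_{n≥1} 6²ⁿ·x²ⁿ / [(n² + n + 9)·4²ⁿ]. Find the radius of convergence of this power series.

By the ratio test, |a_{n+1}/a_n| = [(n² + n + 9)/((n+1)² + (n+1) + 9)] · 36/16 → 9/4.
Writing y = x², the series in y has radius 4/9, so |x| < √(4/9) = 2/3 and R = 2/3.

R = 2/3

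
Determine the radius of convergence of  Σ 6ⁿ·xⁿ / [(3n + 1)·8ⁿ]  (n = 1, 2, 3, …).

R = 4/3

Apply the ratio test: |a_{n+1}| / |a_n| = [(3n + 1)/(3(n+1) + 1)] · 6/8, which tends to 3/4 as n → ∞.
The series converges when 3/4 · |x| < 1, giving R = 4/3.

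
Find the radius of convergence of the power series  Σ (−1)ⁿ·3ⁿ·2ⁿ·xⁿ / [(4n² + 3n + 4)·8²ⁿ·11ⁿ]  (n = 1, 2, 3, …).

R = 352/3

Ratio test: |a_{n+1}/a_n| = [(4n² + 3n + 4)/(4(n+1)² + 3(n+1) + 4)] · 3·2/(64·11) → 3/352 as n → ∞.
Convergence for |x| · 3/352 < 1, i.e. |x| < 352/3. So R = 352/3.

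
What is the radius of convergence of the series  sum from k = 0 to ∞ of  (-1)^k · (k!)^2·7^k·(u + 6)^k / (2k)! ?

Apply the ratio test: |a_{k+1}| / |a_k| = (k+1)²/[(2k+1)·(2k+2)] · 7, which tends to 7/4 as k → ∞.
Hence the series converges for |u + 6| < 1/(7/4) = 4/7, so the radius of convergence is 4/7.

R = 4/7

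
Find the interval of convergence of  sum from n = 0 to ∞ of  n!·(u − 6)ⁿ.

{6}

Ratio test: |a_{n+1}/a_n| = (n+1) → ∞ as n → ∞.
The ratio grows without bound, so the series diverges whenever (u − 6) ≠ 0; it converges only at u = 6. R = 0.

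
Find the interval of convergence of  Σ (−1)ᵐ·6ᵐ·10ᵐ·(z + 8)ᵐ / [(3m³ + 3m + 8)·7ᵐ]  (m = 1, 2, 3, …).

[-487/60, -473/60]

Apply the ratio test: |a_{m+1}| / |a_m| = [(3m³ + 3m + 8)/(3(m+1)³ + 3(m+1) + 8)] · 6·10/7, which tends to 60/7 as m → ∞.
The series converges when 60/7 · |z + 8| < 1, giving R = 7/60.
At z = -473/60: the terms are on the order of 1/m³, so the series converges absolutely by comparison with the p-series (p = 3 > 1).
At z = -487/60: absolute convergence follows by limit comparison with Σ 1/m³.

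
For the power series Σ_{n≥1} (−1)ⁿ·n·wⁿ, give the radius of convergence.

R = 1

By the ratio test, |a_{n+1}/a_n| = (n+1)/n → 1.
So the series converges when |w| < 1 and diverges when |w| > 1; R = 1.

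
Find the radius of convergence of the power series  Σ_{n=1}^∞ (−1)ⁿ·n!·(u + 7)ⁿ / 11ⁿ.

R = 0

The ratio of consecutive coefficients is (n+1) · 1/11 → ∞.
Since the ratio → ∞, the series diverges for every u ≠ -7, and R = 0.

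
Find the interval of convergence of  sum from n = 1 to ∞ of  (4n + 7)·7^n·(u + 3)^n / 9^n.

By the ratio test, |a_{n+1}/a_n| = [(4(n+1) + 7)/(4n + 7)] · 7/9 → 7/9.
Hence the series converges for |u + 3| < 1/(7/9) = 9/7, so the radius of convergence is 9/7.
At u = -12/7: the n-th term does not approach 0; divergence by the term test.
At u = -30/7: the terms do not tend to 0, so the series diverges.

(-30/7, -12/7)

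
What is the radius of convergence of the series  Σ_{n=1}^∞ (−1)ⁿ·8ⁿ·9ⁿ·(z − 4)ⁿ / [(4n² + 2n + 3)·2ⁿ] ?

Ratio test: |a_{n+1}/a_n| = [(4n² + 2n + 3)/(4(n+1)² + 2(n+1) + 3)] · 8·9/2 → 36 as n → ∞.
The series converges when 36 · |z − 4| < 1, giving R = 1/36.

R = 1/36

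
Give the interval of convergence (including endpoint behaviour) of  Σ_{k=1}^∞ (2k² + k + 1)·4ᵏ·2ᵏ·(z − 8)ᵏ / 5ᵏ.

Ratio test: |a_{k+1}/a_k| = [(2(k+1)² + (k+1) + 1)/(2k² + k + 1)] · 4·2/5 → 8/5 as k → ∞.
Hence the series converges for |z − 8| < 1/(8/5) = 5/8, so the radius of convergence is 5/8.
At z = 69/8: the k-th term does not approach 0; divergence by the term test.
Endpoint z = 59/8: the terms do not tend to 0, so the series diverges.

(59/8, 69/8)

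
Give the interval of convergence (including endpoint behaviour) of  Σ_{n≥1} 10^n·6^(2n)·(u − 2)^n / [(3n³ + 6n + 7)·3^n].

Apply the ratio test: |a_{n+1}| / |a_n| = [(3n³ + 6n + 7)/(3(n+1)³ + 6(n+1) + 7)] · 10·36/3, which tends to 120 as n → ∞.
The series converges when 120 · |u − 2| < 1, giving R = 1/120.
Check u = 241/120: absolute convergence follows by limit comparison with Σ 1/n³.
When u = 239/120, absolute convergence follows by limit comparison with Σ 1/n³.

[239/120, 241/120]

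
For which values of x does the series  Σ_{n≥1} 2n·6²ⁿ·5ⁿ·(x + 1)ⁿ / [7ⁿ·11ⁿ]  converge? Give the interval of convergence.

(-257/180, -103/180)

Apply the ratio test: |a_{n+1}| / |a_n| = [2(n+1)/2n] · 36·5/(7·11), which tends to 180/77 as n → ∞.
Convergence for |x + 1| · 180/77 < 1, i.e. |x + 1| < 77/180. So R = 77/180.
When x = -103/180, the terms have absolute value of order n, which does not tend to 0, so the series diverges by the divergence test.
When x = -257/180, the terms do not tend to 0, so the series diverges.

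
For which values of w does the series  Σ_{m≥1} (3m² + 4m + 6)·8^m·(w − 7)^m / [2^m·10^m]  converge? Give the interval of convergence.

By the ratio test, |a_{m+1}/a_m| = [(3(m+1)² + 4(m+1) + 6)/(3m² + 4m + 6)] · 8/(2·10) → 2/5.
Hence the series converges for |w − 7| < 1/(2/5) = 5/2, so the radius of convergence is 5/2.
Check w = 19/2: the terms have absolute value of order m², which does not tend to 0, so the series diverges by the divergence test.
When w = 9/2, the terms do not tend to 0, so the series diverges.

(9/2, 19/2)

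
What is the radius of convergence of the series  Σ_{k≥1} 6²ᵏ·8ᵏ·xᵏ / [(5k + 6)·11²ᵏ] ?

Apply the ratio test: |a_{k+1}| / |a_k| = [(5k + 6)/(5(k+1) + 6)] · 36·8/121, which tends to 288/121 as k → ∞.
Hence the series converges for |x| < 1/(288/121) = 121/288, so the radius of convergence is 121/288.

R = 121/288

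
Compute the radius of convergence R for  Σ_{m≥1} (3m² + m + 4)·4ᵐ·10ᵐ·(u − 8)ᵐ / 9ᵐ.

The ratio of consecutive coefficients is [(3(m+1)² + (m+1) + 4)/(3m² + m + 4)] · 4·10/9 → 40/9.
Convergence for |u − 8| · 40/9 < 1, i.e. |u − 8| < 9/40. So R = 9/40.

R = 9/40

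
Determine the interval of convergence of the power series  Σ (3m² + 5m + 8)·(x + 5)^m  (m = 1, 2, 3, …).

By the ratio test, |a_{m+1}/a_m| = (3(m+1)² + 5(m+1) + 8)/(3m² + 5m + 8) → 1.
Convergence for |x + 5| < 1, so R = 1.
Endpoint x = -4: the terms do not tend to 0, so the series diverges.
Check x = -6: the m-th term does not approach 0; divergence by the term test.

(-6, -4)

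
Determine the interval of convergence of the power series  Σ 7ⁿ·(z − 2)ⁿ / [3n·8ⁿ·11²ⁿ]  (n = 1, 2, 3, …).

The ratio of consecutive coefficients is [3n/3(n+1)] · 7/(8·121) → 7/968.
Thus R = 1/(7/968) = 968/7.
At z = 982/7: the terms behave like c/n; limit comparison with the harmonic series gives divergence.
When z = -954/7, convergence follows from the alternating series test (terms decrease monotonically to 0).

[-954/7, 982/7)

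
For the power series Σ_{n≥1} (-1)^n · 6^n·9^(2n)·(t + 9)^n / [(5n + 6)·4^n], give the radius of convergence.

Apply the ratio test: |a_{n+1}| / |a_n| = [(5n + 6)/(5(n+1) + 6)] · 6·81/4, which tends to 243/2 as n → ∞.
Hence the series converges for |t + 9| < 1/(243/2) = 2/243, so the radius of convergence is 2/243.

R = 2/243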